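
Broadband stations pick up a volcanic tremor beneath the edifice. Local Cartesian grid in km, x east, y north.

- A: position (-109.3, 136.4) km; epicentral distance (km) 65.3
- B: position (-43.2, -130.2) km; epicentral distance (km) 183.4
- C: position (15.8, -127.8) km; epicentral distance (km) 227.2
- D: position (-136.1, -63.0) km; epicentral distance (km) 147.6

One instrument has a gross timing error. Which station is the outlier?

Solve using three stations at a time. Using A, C, D (subtract circle equations pairwise → linear system) gives (x, y) ≈ (-85.4, 75.6).
Distances from that point to each station vs reported:
  A: calculated 65.3 vs reported 65.3 → residual 0.0 km
  B: calculated 210.1 vs reported 183.4 → residual 26.7 km
  C: calculated 227.2 vs reported 227.2 → residual 0.0 km
  D: calculated 147.6 vs reported 147.6 → residual 0.0 km
A, C, D are mutually consistent (residuals ≈ 0); B is off by 26.7 km.

B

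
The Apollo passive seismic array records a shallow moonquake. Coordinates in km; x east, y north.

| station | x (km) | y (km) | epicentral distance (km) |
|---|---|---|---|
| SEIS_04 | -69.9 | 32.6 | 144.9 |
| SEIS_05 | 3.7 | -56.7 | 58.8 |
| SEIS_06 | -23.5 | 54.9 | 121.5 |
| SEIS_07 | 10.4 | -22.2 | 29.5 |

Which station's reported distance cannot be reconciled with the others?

Solve using three stations at a time. Using SEIS_04, SEIS_05, SEIS_06 (subtract circle equations pairwise → linear system) gives (x, y) ≈ (58.3, -34.9).
Distances from that point to each station vs reported:
  SEIS_04: calculated 144.9 vs reported 144.9 → residual 0.0 km
  SEIS_05: calculated 58.8 vs reported 58.8 → residual 0.0 km
  SEIS_06: calculated 121.5 vs reported 121.5 → residual 0.0 km
  SEIS_07: calculated 49.6 vs reported 29.5 → residual 20.1 km
SEIS_04, SEIS_05, SEIS_06 are mutually consistent (residuals ≈ 0); SEIS_07 is off by 20.1 km.

SEIS_07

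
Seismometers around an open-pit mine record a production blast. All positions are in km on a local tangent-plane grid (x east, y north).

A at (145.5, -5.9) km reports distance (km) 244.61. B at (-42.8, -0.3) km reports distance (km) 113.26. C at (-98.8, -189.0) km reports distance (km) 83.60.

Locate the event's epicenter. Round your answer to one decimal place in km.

(-76.6, -108.4)

Circle about each station: (x − 145.5)² + (y + 5.9)² = 244.61²; (x + 42.8)² + (y + 0.3)² = 113.26²; (x + 98.8)² + (y + 189.0)² = 83.60².
Subtracting pairs of circle equations eliminates x²+y² and gives linear equations (the radical axes):
-376.6 x + 11.2 y = 27633.09
-488.6 x − 366.2 y = 77122.47
Solving the 2×2 system: x ≈ -76.6, y ≈ -108.4 km.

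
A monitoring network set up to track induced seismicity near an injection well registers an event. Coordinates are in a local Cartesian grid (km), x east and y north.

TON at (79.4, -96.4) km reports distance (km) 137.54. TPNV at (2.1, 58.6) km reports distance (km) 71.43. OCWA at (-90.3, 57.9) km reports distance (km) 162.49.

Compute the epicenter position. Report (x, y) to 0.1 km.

71.3 km east, 40.9 km north

Circle about each station: (x − 79.4)² + (y + 96.4)² = 137.54²; (x − 2.1)² + (y − 58.6)² = 71.43²; (x + 90.3)² + (y − 57.9)² = 162.49².
Subtracting the TON equation from the TPNV and OCWA equations removes the quadratic terms:
-154.6 x + 310.0 y = 1656.06
-339.4 x + 308.6 y = -11576.57
Solving the 2×2 system: x ≈ 71.3, y ≈ 40.9 km.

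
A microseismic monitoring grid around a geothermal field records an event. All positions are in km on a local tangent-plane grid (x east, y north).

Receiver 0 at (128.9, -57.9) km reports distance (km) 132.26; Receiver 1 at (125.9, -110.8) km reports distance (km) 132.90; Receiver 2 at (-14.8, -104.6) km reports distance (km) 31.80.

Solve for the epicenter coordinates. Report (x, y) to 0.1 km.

-2.2 km east, -75.4 km north

Circle about each station: (x − 128.9)² + (y + 57.9)² = 132.26²; (x − 125.9)² + (y + 110.8)² = 132.90²; (x + 14.8)² + (y + 104.6)² = 31.80².
Subtracting the Receiver 0 equation from the Receiver 1 and Receiver 2 equations removes the quadratic terms:
-6.0 x − 105.8 y = 7990.13
-287.4 x − 93.4 y = 7674.05
Solving the 2×2 system: x ≈ -2.2, y ≈ -75.4 km.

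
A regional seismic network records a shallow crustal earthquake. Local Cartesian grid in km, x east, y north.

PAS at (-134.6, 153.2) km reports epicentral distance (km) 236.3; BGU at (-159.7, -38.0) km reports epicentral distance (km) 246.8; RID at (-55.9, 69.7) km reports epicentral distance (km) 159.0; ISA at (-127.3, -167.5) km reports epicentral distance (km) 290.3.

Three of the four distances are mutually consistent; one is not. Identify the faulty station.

Solve using three stations at a time. Using PAS, BGU, ISA (subtract circle equations pairwise → linear system) gives (x, y) ≈ (73.9, 41.8).
Distances from that point to each station vs reported:
  PAS: calculated 236.4 vs reported 236.3 → residual 0.1 km
  BGU: calculated 246.9 vs reported 246.8 → residual 0.1 km
  RID: calculated 132.7 vs reported 159.0 → residual 26.3 km
  ISA: calculated 290.4 vs reported 290.3 → residual 0.1 km
PAS, BGU, ISA are mutually consistent (residuals ≈ 0); RID is off by 26.3 km.

RID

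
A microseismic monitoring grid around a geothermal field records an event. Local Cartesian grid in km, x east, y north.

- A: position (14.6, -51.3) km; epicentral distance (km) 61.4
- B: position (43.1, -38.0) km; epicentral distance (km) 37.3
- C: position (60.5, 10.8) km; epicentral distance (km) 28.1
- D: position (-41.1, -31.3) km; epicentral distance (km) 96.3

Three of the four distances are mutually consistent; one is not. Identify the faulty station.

C

Solve using three stations at a time. Using A, B, D (subtract circle equations pairwise → linear system) gives (x, y) ≈ (50.4, -1.5).
Distances from that point to each station vs reported:
  A: calculated 61.4 vs reported 61.4 → residual 0.0 km
  B: calculated 37.2 vs reported 37.3 → residual 0.1 km
  C: calculated 15.9 vs reported 28.1 → residual 12.2 km
  D: calculated 96.3 vs reported 96.3 → residual 0.0 km
A, B, D are mutually consistent (residuals ≈ 0); C is off by 12.2 km.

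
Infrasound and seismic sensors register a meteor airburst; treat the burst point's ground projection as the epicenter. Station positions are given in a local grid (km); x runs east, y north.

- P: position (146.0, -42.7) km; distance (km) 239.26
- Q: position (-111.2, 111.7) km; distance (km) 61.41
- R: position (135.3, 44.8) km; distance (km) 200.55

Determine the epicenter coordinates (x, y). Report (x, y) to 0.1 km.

-63.2 km east, 73.4 km north

Circle about each station: (x − 146.0)² + (y + 42.7)² = 239.26²; (x + 111.2)² + (y − 111.7)² = 61.41²; (x − 135.3)² + (y − 44.8)² = 200.55².
Subtracting the P equation from the Q and R equations removes the quadratic terms:
-514.4 x + 308.8 y = 55177.20
-21.4 x + 175.0 y = 14198.89
Solving the 2×2 system: x ≈ -63.2, y ≈ 73.4 km.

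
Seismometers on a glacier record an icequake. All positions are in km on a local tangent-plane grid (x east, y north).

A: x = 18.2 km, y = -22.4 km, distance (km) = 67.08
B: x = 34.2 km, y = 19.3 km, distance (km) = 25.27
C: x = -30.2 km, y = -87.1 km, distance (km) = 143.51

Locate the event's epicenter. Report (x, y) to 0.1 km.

(28.4, 43.9)

Circle about each station: (x − 18.2)² + (y + 22.4)² = 67.08²; (x − 34.2)² + (y − 19.3)² = 25.27²; (x + 30.2)² + (y + 87.1)² = 143.51².
Subtracting the A equation from the B and C equations removes the quadratic terms:
32.0 x + 83.4 y = 4570.28
-96.8 x − 129.4 y = -8429.94
Solving the 2×2 system: x ≈ 28.4, y ≈ 43.9 km.
Check against A (with the unrounded x, y): √((x − 18.2)²+(y + 22.4)²) = 67.08 ≈ 67.08 km. ✓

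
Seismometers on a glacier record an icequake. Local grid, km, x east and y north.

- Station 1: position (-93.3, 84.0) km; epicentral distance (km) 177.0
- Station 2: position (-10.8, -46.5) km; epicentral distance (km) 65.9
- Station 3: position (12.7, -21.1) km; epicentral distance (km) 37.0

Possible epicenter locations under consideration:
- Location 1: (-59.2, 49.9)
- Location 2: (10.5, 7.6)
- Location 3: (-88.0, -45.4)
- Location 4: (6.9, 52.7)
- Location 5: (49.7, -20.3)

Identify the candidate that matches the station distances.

Location 5

For each candidate, compare |candidate − station| to the reported distance:
Location 1: residuals Station 1 128.8, Station 2 42.0, Station 3 64.0 → max 128.8 km
Location 2: residuals Station 1 48.1, Station 2 7.8, Station 3 8.2 → max 48.1 km
Location 3: residuals Station 1 47.5, Station 2 11.3, Station 3 66.6 → max 66.6 km
Location 4: residuals Station 1 72.0, Station 2 34.9, Station 3 37.0 → max 72.0 km
Location 5: residuals Station 1 0.0, Station 2 0.0, Station 3 0.0 → max 0.0 km
Only Location 5 has all residuals ≈ 0.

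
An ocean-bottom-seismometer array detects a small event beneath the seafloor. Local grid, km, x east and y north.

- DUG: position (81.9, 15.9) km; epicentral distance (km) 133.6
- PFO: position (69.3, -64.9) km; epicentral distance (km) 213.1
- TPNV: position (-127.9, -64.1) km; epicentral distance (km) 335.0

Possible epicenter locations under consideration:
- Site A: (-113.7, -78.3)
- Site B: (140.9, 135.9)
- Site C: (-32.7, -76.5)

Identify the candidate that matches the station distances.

For each candidate, compare |candidate − station| to the reported distance:
Site A: residuals DUG 83.5, PFO 29.6, TPNV 314.9 → max 314.9 km
Site B: residuals DUG 0.1, PFO 0.1, TPNV 0.0 → max 0.1 km
Site C: residuals DUG 13.6, PFO 110.4, TPNV 239.0 → max 239.0 km
Only Site B has all residuals ≈ 0.

Site B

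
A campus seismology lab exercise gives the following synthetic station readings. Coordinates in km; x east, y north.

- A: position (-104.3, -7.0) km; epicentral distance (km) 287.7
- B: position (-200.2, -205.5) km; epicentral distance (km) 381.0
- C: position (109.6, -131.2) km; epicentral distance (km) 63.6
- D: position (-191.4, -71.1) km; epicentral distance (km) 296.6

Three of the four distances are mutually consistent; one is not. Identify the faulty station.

D

Solve using three stations at a time. Using A, B, C (subtract circle equations pairwise → linear system) gives (x, y) ≈ (166.8, -103.3).
Distances from that point to each station vs reported:
  A: calculated 287.7 vs reported 287.7 → residual 0.0 km
  B: calculated 381.0 vs reported 381.0 → residual 0.0 km
  C: calculated 63.7 vs reported 63.6 → residual 0.1 km
  D: calculated 359.7 vs reported 296.6 → residual 63.1 km
A, B, C are mutually consistent (residuals ≈ 0); D is off by 63.1 km.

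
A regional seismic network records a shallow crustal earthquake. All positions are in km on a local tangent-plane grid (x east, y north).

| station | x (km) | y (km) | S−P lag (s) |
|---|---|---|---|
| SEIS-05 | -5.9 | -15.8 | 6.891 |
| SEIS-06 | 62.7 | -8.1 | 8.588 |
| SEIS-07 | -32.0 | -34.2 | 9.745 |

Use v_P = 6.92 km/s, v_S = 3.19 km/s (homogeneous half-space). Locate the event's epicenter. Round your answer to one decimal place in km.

Distance from S−P lag: d = Δt · v_P v_S / (v_P − v_S) = Δt · (6.92·3.19)/(6.92−3.19) ≈ 5.9182·Δt.
So d_SEIS-05 = 40.78, d_SEIS-06 = 50.83, d_SEIS-07 = 57.67 km.
Circle about each station: (x + 5.9)² + (y + 15.8)² = 40.78²; (x − 62.7)² + (y + 8.1)² = 50.83²; (x + 32.0)² + (y + 34.2)² = 57.67².
Subtracting the SEIS-05 equation from the SEIS-06 and SEIS-07 equations removes the quadratic terms:
137.2 x + 15.4 y = 2791.77
-52.2 x − 36.8 y = 246.37
Solving the 2×2 system: x ≈ 25.1, y ≈ -42.3 km.

25.1 km east, -42.3 km north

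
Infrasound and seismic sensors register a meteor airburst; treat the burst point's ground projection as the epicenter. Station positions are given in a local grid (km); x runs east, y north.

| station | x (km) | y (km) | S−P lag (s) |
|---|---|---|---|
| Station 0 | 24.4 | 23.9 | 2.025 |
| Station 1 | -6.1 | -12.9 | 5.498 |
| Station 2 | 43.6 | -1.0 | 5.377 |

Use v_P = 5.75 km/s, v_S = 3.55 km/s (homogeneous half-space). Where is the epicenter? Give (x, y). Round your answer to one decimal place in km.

Distance from S−P lag: d = Δt · v_P v_S / (v_P − v_S) = Δt · (5.75·3.55)/(5.75−3.55) ≈ 9.2784·Δt.
So d_Station 0 = 18.79, d_Station 1 = 51.01, d_Station 2 = 49.89 km.
Circle about each station: (x − 24.4)² + (y − 23.9)² = 18.79²; (x + 6.1)² + (y + 12.9)² = 51.01²; (x − 43.6)² + (y + 1.0)² = 49.89².
Subtracting pairs of circle equations eliminates x²+y² and gives linear equations (the radical axes):
-61.0 x − 73.6 y = -3211.91
38.4 x − 49.8 y = -1400.56
Solving the 2×2 system: x ≈ 9.7, y ≈ 35.6 km.

(9.7, 35.6)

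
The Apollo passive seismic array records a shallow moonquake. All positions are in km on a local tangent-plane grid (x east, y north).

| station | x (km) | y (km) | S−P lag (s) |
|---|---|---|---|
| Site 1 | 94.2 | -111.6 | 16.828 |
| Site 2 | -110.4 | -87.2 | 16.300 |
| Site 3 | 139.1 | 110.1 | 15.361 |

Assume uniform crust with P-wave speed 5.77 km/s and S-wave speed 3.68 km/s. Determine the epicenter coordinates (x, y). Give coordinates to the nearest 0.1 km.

(3.3, 33.2)

Distance from S−P lag: d = Δt · v_P v_S / (v_P − v_S) = Δt · (5.77·3.68)/(5.77−3.68) ≈ 10.1596·Δt.
So d_Site 1 = 170.97, d_Site 2 = 165.60, d_Site 3 = 156.06 km.
Circle about each station: (x − 94.2)² + (y + 111.6)² = 170.97²; (x + 110.4)² + (y + 87.2)² = 165.60²; (x − 139.1)² + (y − 110.1)² = 156.06².
Subtracting pairs of circle equations eliminates x²+y² and gives linear equations (the radical axes):
-409.2 x + 48.8 y = 271.18
89.8 x + 443.4 y = 15018.64
Solving the 2×2 system: x ≈ 3.3, y ≈ 33.2 km.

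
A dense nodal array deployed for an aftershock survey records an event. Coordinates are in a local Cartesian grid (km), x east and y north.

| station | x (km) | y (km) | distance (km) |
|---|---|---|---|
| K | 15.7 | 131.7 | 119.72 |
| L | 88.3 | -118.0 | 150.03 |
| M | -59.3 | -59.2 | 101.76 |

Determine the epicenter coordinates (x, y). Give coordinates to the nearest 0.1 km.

Circle about each station: (x − 15.7)² + (y − 131.7)² = 119.72²; (x − 88.3)² + (y + 118.0)² = 150.03²; (x + 59.3)² + (y + 59.2)² = 101.76².
Subtracting the K equation from the L and M equations removes the quadratic terms:
145.2 x − 499.4 y = -4046.61
-150.0 x − 381.8 y = -6592.47
Solving the 2×2 system: x ≈ 13.4, y ≈ 12.0 km.
Check against K (with the unrounded x, y): √((x − 15.7)²+(y − 131.7)²) = 119.72 ≈ 119.72 km. ✓

x ≈ 13.4 km, y ≈ 12.0 km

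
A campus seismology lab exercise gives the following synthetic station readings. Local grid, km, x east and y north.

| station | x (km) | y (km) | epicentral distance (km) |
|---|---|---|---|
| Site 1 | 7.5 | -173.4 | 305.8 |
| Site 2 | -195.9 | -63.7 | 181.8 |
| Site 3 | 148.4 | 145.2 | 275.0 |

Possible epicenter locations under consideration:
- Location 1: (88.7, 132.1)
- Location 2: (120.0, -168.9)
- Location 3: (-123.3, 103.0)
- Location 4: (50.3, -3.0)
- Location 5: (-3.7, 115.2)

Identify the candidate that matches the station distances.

For each candidate, compare |candidate − station| to the reported distance:
Location 1: residuals Site 1 10.3, Site 2 163.6, Site 3 213.9 → max 213.9 km
Location 2: residuals Site 1 193.2, Site 2 151.2, Site 3 40.4 → max 193.2 km
Location 3: residuals Site 1 0.0, Site 2 0.0, Site 3 0.0 → max 0.0 km
Location 4: residuals Site 1 130.1, Site 2 71.8, Site 3 97.3 → max 130.1 km
Location 5: residuals Site 1 17.0, Site 2 80.8, Site 3 120.0 → max 120.0 km
Only Location 3 has all residuals ≈ 0.

Location 3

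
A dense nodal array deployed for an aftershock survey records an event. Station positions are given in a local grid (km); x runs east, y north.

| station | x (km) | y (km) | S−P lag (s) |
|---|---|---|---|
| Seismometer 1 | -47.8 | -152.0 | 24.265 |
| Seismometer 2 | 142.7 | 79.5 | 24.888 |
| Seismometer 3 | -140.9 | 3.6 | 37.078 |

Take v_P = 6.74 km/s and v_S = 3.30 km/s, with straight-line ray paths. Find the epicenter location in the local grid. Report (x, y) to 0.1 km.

Distance from S−P lag: d = Δt · v_P v_S / (v_P − v_S) = Δt · (6.74·3.30)/(6.74−3.30) ≈ 6.4657·Δt.
So d_Seismometer 1 = 156.89, d_Seismometer 2 = 160.92, d_Seismometer 3 = 239.74 km.
Circle about each station: (x + 47.8)² + (y + 152.0)² = 156.89²; (x − 142.7)² + (y − 79.5)² = 160.92²; (x + 140.9)² + (y − 3.6)² = 239.74².
Subtracting pairs of circle equations eliminates x²+y² and gives linear equations (the radical axes):
381.0 x + 463.0 y = 13.93
-186.2 x + 311.2 y = -38383.87
Solving the 2×2 system: x ≈ 86.8, y ≈ -71.4 km.
Check against Seismometer 1 (with the unrounded x, y): √((x + 47.8)²+(y + 152.0)²) = 156.89 ≈ 156.89 km. ✓

86.8 km east, -71.4 km north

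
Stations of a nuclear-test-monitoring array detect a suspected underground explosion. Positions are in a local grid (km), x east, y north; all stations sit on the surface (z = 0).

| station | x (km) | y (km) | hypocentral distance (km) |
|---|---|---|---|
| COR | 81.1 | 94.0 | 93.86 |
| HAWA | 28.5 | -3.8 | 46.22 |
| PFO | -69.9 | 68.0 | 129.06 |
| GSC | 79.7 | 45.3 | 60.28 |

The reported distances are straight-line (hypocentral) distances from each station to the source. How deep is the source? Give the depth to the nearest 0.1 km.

z ≈ 38.5 km

Each station gives a sphere (x−x_i)² + (y−y_i)² + z² = d_i² (stations at z=0).
Subtracting the COR sphere from HAWA and PFO: z² cancels, leaving linear equations in x and y:
-105.2 x − 195.6 y = -7913.11
-302.0 x − 52.0 y = -13749.98
Solving: x ≈ 42.500, y ≈ 17.598 km (keep extra digits for the depth step; rounded: 42.5, 17.6).
Then from the COR sphere: z² = 93.86² − (x − 81.1)² − (y − 94.0)² with x = 42.500, y = 17.598, so z ≈ 38.503 ≈ 38.5 km.
Check against GSC (with the unrounded solution): distance 60.28 ≈ 60.28 km. ✓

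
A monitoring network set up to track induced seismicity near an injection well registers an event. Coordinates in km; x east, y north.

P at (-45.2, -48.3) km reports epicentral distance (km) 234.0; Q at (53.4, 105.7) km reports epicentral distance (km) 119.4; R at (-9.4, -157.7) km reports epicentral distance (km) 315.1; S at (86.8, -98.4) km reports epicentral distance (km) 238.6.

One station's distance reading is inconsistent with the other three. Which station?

Solve using three stations at a time. Using P, R, S (subtract circle equations pairwise → linear system) gives (x, y) ≈ (93.6, 140.1).
Distances from that point to each station vs reported:
  P: calculated 234.0 vs reported 234.0 → residual 0.0 km
  Q: calculated 52.9 vs reported 119.4 → residual 66.5 km
  R: calculated 315.1 vs reported 315.1 → residual 0.0 km
  S: calculated 238.6 vs reported 238.6 → residual 0.0 km
P, R, S are mutually consistent (residuals ≈ 0); Q is off by 66.5 km.

Q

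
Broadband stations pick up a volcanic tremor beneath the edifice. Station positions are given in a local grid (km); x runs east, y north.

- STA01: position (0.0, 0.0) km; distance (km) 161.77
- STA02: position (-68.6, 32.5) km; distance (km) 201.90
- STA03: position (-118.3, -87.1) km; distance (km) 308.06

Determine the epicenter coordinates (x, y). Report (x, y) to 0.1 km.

x ≈ 117.2 km, y ≈ 111.5 km

Circle about each station: x² + y² = 161.77²; (x + 68.6)² + (y − 32.5)² = 201.90²; (x + 118.3)² + (y + 87.1)² = 308.06².
Subtracting pairs of circle equations eliminates x²+y² and gives linear equations (the radical axes):
-137.2 x + 65.0 y = -8831.87
-236.6 x − 174.2 y = -47150.13
Solving the 2×2 system: x ≈ 117.2, y ≈ 111.5 km.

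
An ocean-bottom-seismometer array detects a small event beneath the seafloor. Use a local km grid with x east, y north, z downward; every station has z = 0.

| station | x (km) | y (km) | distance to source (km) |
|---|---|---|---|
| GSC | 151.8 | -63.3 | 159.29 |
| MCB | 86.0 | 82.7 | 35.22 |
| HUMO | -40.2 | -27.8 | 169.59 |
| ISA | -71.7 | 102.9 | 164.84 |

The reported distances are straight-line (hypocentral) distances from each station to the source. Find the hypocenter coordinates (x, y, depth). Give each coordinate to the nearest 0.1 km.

(87.5, 78.2, 34.9)

Each station gives a sphere (x−x_i)² + (y−y_i)² + z² = d_i² (stations at z=0).
Subtracting the GSC sphere from MCB and HUMO: z² cancels, leaving linear equations in x and y:
-131.6 x + 292.0 y = 11318.02
-384.0 x + 71.0 y = -28048.71
Solving: x ≈ 87.502, y ≈ 78.196 km (keep extra digits for the depth step; rounded: 87.5, 78.2).
Then from the GSC sphere: z² = 159.29² − (x − 151.8)² − (y + 63.3)² with x = 87.502, y = 78.196, so z ≈ 34.899 ≈ 34.9 km.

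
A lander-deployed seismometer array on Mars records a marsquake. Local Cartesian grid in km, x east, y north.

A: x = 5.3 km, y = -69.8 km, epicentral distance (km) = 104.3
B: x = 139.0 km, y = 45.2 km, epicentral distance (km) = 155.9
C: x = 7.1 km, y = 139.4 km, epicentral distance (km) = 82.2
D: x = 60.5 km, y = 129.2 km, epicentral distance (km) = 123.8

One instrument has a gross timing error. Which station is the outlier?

Solve using three stations at a time. Using A, B, D (subtract circle equations pairwise → linear system) gives (x, y) ≈ (-16.3, 32.2).
Distances from that point to each station vs reported:
  A: calculated 104.2 vs reported 104.3 → residual 0.1 km
  B: calculated 155.9 vs reported 155.9 → residual 0.0 km
  C: calculated 109.8 vs reported 82.2 → residual 27.6 km
  D: calculated 123.8 vs reported 123.8 → residual 0.0 km
A, B, D are mutually consistent (residuals ≈ 0); C is off by 27.6 km.

C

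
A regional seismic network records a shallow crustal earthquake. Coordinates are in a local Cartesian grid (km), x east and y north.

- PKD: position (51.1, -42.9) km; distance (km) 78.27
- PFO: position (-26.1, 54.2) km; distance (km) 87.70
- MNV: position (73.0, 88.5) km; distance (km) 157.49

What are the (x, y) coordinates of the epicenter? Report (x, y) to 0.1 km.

-26.6 km east, -33.5 km north

Circle about each station: (x − 51.1)² + (y + 42.9)² = 78.27²; (x + 26.1)² + (y − 54.2)² = 87.70²; (x − 73.0)² + (y − 88.5)² = 157.49².
Subtracting the PKD equation from the PFO and MNV equations removes the quadratic terms:
-154.4 x + 194.2 y = -2397.87
43.8 x + 262.8 y = -9967.28
Solving the 2×2 system: x ≈ -26.6, y ≈ -33.5 km.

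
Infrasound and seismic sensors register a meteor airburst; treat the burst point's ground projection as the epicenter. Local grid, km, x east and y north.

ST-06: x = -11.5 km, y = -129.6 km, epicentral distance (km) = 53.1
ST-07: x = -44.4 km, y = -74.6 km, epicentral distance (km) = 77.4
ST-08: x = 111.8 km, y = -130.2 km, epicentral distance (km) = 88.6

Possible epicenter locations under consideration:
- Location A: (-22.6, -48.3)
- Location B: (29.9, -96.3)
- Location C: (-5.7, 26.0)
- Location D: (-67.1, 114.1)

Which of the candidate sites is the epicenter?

Location B

For each candidate, compare |candidate − station| to the reported distance:
Location A: residuals ST-06 29.0, ST-07 43.2, ST-08 68.8 → max 68.8 km
Location B: residuals ST-06 0.0, ST-07 0.0, ST-08 0.0 → max 0.0 km
Location C: residuals ST-06 102.6, ST-07 30.4, ST-08 106.9 → max 106.9 km
Location D: residuals ST-06 196.9, ST-07 112.7, ST-08 214.2 → max 214.2 km
Only Location B has all residuals ≈ 0.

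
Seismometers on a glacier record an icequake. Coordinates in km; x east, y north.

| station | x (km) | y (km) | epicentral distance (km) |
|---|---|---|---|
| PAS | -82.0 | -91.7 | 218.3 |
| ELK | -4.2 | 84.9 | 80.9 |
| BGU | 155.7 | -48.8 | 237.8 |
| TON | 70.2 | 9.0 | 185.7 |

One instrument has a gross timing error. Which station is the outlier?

BGU

Solve using three stations at a time. Using PAS, ELK, TON (subtract circle equations pairwise → linear system) gives (x, y) ≈ (-73.7, 126.5).
Distances from that point to each station vs reported:
  PAS: calculated 218.3 vs reported 218.3 → residual 0.0 km
  ELK: calculated 80.9 vs reported 80.9 → residual 0.0 km
  BGU: calculated 288.7 vs reported 237.8 → residual 50.9 km
  TON: calculated 185.7 vs reported 185.7 → residual 0.0 km
PAS, ELK, TON are mutually consistent (residuals ≈ 0); BGU is off by 50.9 km.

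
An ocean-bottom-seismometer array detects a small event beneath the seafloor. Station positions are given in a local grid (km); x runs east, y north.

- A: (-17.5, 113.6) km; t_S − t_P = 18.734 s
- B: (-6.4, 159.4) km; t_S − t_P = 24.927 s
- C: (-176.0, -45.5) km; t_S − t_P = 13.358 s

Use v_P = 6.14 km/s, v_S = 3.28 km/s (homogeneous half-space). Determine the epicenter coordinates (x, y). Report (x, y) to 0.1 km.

-101.4 km east, 11.8 km north

Distance from S−P lag: d = Δt · v_P v_S / (v_P − v_S) = Δt · (6.14·3.28)/(6.14−3.28) ≈ 7.0417·Δt.
So d_A = 131.92, d_B = 175.53, d_C = 94.06 km.
Circle about each station: (x + 17.5)² + (y − 113.6)² = 131.92²; (x + 6.4)² + (y − 159.4)² = 175.53²; (x + 176.0)² + (y + 45.5)² = 94.06².
Subtracting the A equation from the B and C equations removes the quadratic terms:
22.2 x + 91.6 y = -1169.78
-317.0 x − 318.2 y = 28390.64
Solving the 2×2 system: x ≈ -101.4, y ≈ 11.8 km.
Check against A (with the unrounded x, y): √((x + 17.5)²+(y − 113.6)²) = 131.92 ≈ 131.92 km. ✓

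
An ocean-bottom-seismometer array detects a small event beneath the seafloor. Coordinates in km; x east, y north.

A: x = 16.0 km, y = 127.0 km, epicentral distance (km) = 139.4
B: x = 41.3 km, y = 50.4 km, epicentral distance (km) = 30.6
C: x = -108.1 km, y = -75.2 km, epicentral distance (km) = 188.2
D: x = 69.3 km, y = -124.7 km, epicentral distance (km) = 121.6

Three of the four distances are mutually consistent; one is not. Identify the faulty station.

B

Solve using three stations at a time. Using A, C, D (subtract circle equations pairwise → linear system) gives (x, y) ≈ (65.8, -3.2).
Distances from that point to each station vs reported:
  A: calculated 139.4 vs reported 139.4 → residual 0.0 km
  B: calculated 58.9 vs reported 30.6 → residual 28.3 km
  C: calculated 188.2 vs reported 188.2 → residual 0.0 km
  D: calculated 121.6 vs reported 121.6 → residual 0.0 km
A, C, D are mutually consistent (residuals ≈ 0); B is off by 28.3 km.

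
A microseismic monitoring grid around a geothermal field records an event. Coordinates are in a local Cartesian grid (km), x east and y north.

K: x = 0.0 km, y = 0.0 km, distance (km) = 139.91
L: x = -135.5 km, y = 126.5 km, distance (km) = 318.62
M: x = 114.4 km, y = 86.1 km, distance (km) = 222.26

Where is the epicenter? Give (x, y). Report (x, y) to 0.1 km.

(55.8, -128.3)

Circle about each station: x² + y² = 139.91²; (x + 135.5)² + (y − 126.5)² = 318.62²; (x − 114.4)² + (y − 86.1)² = 222.26².
Subtracting pairs of circle equations eliminates x²+y² and gives linear equations (the radical axes):
-271.0 x + 253.0 y = -47581.40
228.8 x + 172.2 y = -9324.13
Solving the 2×2 system: x ≈ 55.8, y ≈ -128.3 km.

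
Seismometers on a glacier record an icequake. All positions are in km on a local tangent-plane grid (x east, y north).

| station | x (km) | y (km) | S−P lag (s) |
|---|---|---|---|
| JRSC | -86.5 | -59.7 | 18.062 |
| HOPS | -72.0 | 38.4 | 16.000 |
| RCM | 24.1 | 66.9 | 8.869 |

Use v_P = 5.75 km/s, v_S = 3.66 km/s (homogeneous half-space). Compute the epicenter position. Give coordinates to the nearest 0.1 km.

84.8 km east, 1.4 km north

Distance from S−P lag: d = Δt · v_P v_S / (v_P − v_S) = Δt · (5.75·3.66)/(5.75−3.66) ≈ 10.0694·Δt.
So d_JRSC = 181.87, d_HOPS = 161.11, d_RCM = 89.31 km.
Circle about each station: (x + 86.5)² + (y + 59.7)² = 181.87²; (x + 72.0)² + (y − 38.4)² = 161.11²; (x − 24.1)² + (y − 66.9)² = 89.31².
Subtracting pairs of circle equations eliminates x²+y² and gives linear equations (the radical axes):
29.0 x + 196.2 y = 2732.48
221.2 x + 253.2 y = 19110.50
Solving the 2×2 system: x ≈ 84.8, y ≈ 1.4 km.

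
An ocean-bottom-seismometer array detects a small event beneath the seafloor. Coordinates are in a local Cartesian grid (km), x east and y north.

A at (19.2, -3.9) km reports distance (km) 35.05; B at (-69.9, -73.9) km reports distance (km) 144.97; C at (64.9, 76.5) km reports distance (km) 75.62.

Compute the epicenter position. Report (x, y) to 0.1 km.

Circle about each station: (x − 19.2)² + (y + 3.9)² = 35.05²; (x + 69.9)² + (y + 73.9)² = 144.97²; (x − 64.9)² + (y − 76.5)² = 75.62².
Subtracting pairs of circle equations eliminates x²+y² and gives linear equations (the radical axes):
-178.2 x − 140.0 y = -9824.43
91.4 x + 160.8 y = 5190.53
Solving the 2×2 system: x ≈ 53.8, y ≈ 1.7 km.
Check against A (with the unrounded x, y): √((x − 19.2)²+(y + 3.9)²) = 35.04 ≈ 35.05 km. ✓

53.8 km east, 1.7 km north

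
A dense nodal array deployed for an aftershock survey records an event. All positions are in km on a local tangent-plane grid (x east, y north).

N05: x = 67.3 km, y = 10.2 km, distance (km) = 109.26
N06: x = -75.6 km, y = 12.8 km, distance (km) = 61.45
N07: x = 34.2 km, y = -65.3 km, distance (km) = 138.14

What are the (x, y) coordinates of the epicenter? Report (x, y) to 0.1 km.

x ≈ -31.9 km, y ≈ 56.0 km

Circle about each station: (x − 67.3)² + (y − 10.2)² = 109.26²; (x + 75.6)² + (y − 12.8)² = 61.45²; (x − 34.2)² + (y + 65.3)² = 138.14².
Subtracting the N05 equation from the N06 and N07 equations removes the quadratic terms:
-285.8 x + 5.2 y = 9407.52
-66.2 x − 151.0 y = -6344.51
Solving the 2×2 system: x ≈ -31.9, y ≈ 56.0 km.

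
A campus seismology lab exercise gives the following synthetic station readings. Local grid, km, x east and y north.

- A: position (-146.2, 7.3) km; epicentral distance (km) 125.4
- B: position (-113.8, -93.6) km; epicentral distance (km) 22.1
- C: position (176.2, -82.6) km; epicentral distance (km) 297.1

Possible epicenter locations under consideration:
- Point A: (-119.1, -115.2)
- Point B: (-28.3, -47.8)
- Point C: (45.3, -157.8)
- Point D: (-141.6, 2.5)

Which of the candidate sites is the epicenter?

For each candidate, compare |candidate − station| to the reported distance:
Point A: residuals A 0.1, B 0.1, C 0.0 → max 0.1 km
Point B: residuals A 4.7, B 74.9, C 89.7 → max 89.7 km
Point C: residuals A 127.4, B 149.5, C 146.1 → max 149.5 km
Point D: residuals A 118.8, B 77.9, C 31.9 → max 118.8 km
Only Point A has all residuals ≈ 0.

Point A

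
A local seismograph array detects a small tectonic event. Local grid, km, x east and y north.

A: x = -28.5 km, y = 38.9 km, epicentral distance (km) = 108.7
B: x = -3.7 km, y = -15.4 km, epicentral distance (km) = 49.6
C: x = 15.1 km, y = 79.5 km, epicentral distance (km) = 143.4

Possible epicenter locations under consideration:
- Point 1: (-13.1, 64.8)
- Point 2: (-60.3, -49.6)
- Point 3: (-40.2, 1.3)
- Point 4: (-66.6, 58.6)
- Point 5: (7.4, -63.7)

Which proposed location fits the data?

For each candidate, compare |candidate − station| to the reported distance:
Point 1: residuals A 78.6, B 31.1, C 111.6 → max 111.6 km
Point 2: residuals A 14.7, B 16.5, C 6.1 → max 16.5 km
Point 3: residuals A 69.3, B 9.5, C 47.6 → max 69.3 km
Point 4: residuals A 65.8, B 47.5, C 59.1 → max 65.8 km
Point 5: residuals A 0.0, B 0.0, C 0.0 → max 0.0 km
Only Point 5 has all residuals ≈ 0.

Point 5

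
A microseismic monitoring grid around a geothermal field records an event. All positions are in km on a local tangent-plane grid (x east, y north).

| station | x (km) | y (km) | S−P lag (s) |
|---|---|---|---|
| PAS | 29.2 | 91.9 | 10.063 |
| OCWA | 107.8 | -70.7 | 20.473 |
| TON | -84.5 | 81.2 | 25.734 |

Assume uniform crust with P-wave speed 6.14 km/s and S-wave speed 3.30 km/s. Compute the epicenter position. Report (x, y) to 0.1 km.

x ≈ 99.0 km, y ≈ 75.1 km

Distance from S−P lag: d = Δt · v_P v_S / (v_P − v_S) = Δt · (6.14·3.30)/(6.14−3.30) ≈ 7.1345·Δt.
So d_PAS = 71.79, d_OCWA = 146.06, d_TON = 183.60 km.
Circle about each station: (x − 29.2)² + (y − 91.9)² = 71.79²; (x − 107.8)² + (y + 70.7)² = 146.06²; (x + 84.5)² + (y − 81.2)² = 183.60².
Subtracting pairs of circle equations eliminates x²+y² and gives linear equations (the radical axes):
157.2 x − 325.2 y = -8858.64
-227.4 x − 21.4 y = -24119.72
Solving the 2×2 system: x ≈ 99.0, y ≈ 75.1 km.
Check against PAS (with the unrounded x, y): √((x − 29.2)²+(y − 91.9)²) = 71.79 ≈ 71.79 km. ✓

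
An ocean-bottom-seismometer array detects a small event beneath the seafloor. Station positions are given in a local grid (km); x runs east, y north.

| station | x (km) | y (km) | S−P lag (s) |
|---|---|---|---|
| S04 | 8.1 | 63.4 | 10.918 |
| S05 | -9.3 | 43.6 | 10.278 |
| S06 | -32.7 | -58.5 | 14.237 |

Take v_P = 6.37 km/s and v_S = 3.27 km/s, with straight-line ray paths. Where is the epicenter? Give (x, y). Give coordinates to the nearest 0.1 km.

(43.6, -0.8)

Distance from S−P lag: d = Δt · v_P v_S / (v_P − v_S) = Δt · (6.37·3.27)/(6.37−3.27) ≈ 6.7193·Δt.
So d_S04 = 73.36, d_S05 = 69.06, d_S06 = 95.66 km.
Circle about each station: (x − 8.1)² + (y − 63.4)² = 73.36²; (x + 9.3)² + (y − 43.6)² = 69.06²; (x + 32.7)² + (y + 58.5)² = 95.66².
Subtracting the S04 equation from the S05 and S06 equations removes the quadratic terms:
-34.8 x − 39.6 y = -1485.31
-81.6 x − 243.8 y = -3362.78
Solving the 2×2 system: x ≈ 43.6, y ≈ -0.8 km.
Check against S04 (with the unrounded x, y): √((x − 8.1)²+(y − 63.4)²) = 73.35 ≈ 73.36 km. ✓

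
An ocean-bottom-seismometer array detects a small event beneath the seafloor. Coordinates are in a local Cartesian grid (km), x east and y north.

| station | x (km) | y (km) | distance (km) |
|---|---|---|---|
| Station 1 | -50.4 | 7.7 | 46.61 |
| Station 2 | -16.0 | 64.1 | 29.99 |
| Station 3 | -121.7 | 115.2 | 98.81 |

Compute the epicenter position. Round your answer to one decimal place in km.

(-44.2, 53.9)

Circle about each station: (x + 50.4)² + (y − 7.7)² = 46.61²; (x + 16.0)² + (y − 64.1)² = 29.99²; (x + 121.7)² + (y − 115.2)² = 98.81².
Subtracting pairs of circle equations eliminates x²+y² and gives linear equations (the radical axes):
68.8 x + 112.8 y = 3038.45
-142.6 x + 215.0 y = 17891.56
Solving the 2×2 system: x ≈ -44.2, y ≈ 53.9 km.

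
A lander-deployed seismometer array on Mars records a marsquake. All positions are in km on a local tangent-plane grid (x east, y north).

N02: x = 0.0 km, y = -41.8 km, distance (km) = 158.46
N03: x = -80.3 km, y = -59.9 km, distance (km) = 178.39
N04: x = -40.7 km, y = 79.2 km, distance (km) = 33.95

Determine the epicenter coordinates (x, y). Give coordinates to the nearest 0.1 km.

-35.2 km east, 112.7 km north

Circle about each station: x² + (y + 41.8)² = 158.46²; (x + 80.3)² + (y + 59.9)² = 178.39²; (x + 40.7)² + (y − 79.2)² = 33.95².
Subtracting the N02 equation from the N03 and N04 equations removes the quadratic terms:
-160.6 x − 36.2 y = 1575.44
-81.4 x + 242.0 y = 30138.86
Solving the 2×2 system: x ≈ -35.2, y ≈ 112.7 km.
Check against N02 (with the unrounded x, y): √(x²+(y + 41.8)²) = 158.46 ≈ 158.46 km. ✓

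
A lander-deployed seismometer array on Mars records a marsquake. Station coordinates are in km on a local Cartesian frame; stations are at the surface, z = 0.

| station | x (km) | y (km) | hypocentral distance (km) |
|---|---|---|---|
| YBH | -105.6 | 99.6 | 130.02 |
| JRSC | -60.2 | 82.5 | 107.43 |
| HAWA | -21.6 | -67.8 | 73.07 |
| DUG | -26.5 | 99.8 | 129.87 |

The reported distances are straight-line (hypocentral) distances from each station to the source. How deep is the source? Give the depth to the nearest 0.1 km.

33.0 km

Each station gives a sphere (x−x_i)² + (y−y_i)² + z² = d_i² (stations at z=0).
Subtracting the YBH sphere from JRSC and HAWA: z² cancels, leaving linear equations in x and y:
90.8 x − 34.2 y = -5277.23
168.0 x − 334.8 y = -4442.14
Solving: x ≈ -65.502, y ≈ -19.600 km (keep extra digits for the depth step; rounded: -65.5, -19.6).
Then from the YBH sphere: z² = 130.02² − (x + 105.6)² − (y − 99.6)² with x = -65.502, y = -19.600, so z ≈ 32.996 ≈ 33.0 km.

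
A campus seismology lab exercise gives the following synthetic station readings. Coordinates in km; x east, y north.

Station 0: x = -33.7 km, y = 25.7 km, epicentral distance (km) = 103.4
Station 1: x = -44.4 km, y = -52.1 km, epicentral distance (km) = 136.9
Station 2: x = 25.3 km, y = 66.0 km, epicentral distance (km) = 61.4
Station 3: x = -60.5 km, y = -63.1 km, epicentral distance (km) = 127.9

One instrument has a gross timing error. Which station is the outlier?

Station 3

Solve using three stations at a time. Using Station 0, Station 1, Station 2 (subtract circle equations pairwise → linear system) gives (x, y) ≈ (69.7, 23.6).
Distances from that point to each station vs reported:
  Station 0: calculated 103.4 vs reported 103.4 → residual 0.0 km
  Station 1: calculated 136.9 vs reported 136.9 → residual 0.0 km
  Station 2: calculated 61.4 vs reported 61.4 → residual 0.0 km
  Station 3: calculated 156.4 vs reported 127.9 → residual 28.5 km
Station 0, Station 1, Station 2 are mutually consistent (residuals ≈ 0); Station 3 is off by 28.5 km.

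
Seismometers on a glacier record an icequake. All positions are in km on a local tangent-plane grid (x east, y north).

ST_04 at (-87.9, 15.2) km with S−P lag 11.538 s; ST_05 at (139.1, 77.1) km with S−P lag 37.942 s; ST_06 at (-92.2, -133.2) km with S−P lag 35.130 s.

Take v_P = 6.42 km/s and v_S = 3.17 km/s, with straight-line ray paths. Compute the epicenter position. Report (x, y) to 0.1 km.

x ≈ -98.3 km, y ≈ 86.7 km

Distance from S−P lag: d = Δt · v_P v_S / (v_P − v_S) = Δt · (6.42·3.17)/(6.42−3.17) ≈ 6.2620·Δt.
So d_ST_04 = 72.25, d_ST_05 = 237.59, d_ST_06 = 219.98 km.
Circle about each station: (x + 87.9)² + (y − 15.2)² = 72.25²; (x − 139.1)² + (y − 77.1)² = 237.59²; (x + 92.2)² + (y + 133.2)² = 219.98².
Subtracting the ST_04 equation from the ST_05 and ST_06 equations removes the quadratic terms:
454.0 x + 123.8 y = -33893.18
-8.6 x − 296.8 y = -24885.51
Solving the 2×2 system: x ≈ -98.3, y ≈ 86.7 km.
Check against ST_04 (with the unrounded x, y): √((x + 87.9)²+(y − 15.2)²) = 72.25 ≈ 72.25 km. ✓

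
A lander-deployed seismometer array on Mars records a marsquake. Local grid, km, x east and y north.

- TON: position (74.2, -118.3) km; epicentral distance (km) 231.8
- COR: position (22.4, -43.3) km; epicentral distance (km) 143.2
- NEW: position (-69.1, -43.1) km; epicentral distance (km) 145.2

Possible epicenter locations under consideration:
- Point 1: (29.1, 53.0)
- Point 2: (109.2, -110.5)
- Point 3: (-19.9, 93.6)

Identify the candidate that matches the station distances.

For each candidate, compare |candidate − station| to the reported distance:
Point 1: residuals TON 54.7, COR 46.7, NEW 7.8 → max 54.7 km
Point 2: residuals TON 195.9, COR 33.4, NEW 45.4 → max 195.9 km
Point 3: residuals TON 0.1, COR 0.1, NEW 0.1 → max 0.1 km
Only Point 3 has all residuals ≈ 0.

Point 3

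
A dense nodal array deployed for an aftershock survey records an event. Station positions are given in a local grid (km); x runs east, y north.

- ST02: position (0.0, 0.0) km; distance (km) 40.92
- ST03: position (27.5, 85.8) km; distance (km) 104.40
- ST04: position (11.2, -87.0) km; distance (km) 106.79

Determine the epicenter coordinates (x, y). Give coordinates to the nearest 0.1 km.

-40.4 km east, 6.5 km north

Circle about each station: x² + y² = 40.92²; (x − 27.5)² + (y − 85.8)² = 104.40²; (x − 11.2)² + (y + 87.0)² = 106.79².
Subtracting the ST02 equation from the ST03 and ST04 equations removes the quadratic terms:
55.0 x + 171.6 y = -1107.02
22.4 x − 174.0 y = -2035.22
Solving the 2×2 system: x ≈ -40.4, y ≈ 6.5 km.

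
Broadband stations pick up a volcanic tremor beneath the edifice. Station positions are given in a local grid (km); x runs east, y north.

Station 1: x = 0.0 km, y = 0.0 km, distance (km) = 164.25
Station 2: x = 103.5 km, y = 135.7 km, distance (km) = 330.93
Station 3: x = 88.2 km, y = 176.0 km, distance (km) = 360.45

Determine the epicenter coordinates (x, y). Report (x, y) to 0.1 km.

-55.2 km east, -154.7 km north

Circle about each station: x² + y² = 164.25²; (x − 103.5)² + (y − 135.7)² = 330.93²; (x − 88.2)² + (y − 176.0)² = 360.45².
Subtracting the Station 1 equation from the Station 2 and Station 3 equations removes the quadratic terms:
207.0 x + 271.4 y = -53409.86
176.4 x + 352.0 y = -64190.90
Solving the 2×2 system: x ≈ -55.2, y ≈ -154.7 km.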